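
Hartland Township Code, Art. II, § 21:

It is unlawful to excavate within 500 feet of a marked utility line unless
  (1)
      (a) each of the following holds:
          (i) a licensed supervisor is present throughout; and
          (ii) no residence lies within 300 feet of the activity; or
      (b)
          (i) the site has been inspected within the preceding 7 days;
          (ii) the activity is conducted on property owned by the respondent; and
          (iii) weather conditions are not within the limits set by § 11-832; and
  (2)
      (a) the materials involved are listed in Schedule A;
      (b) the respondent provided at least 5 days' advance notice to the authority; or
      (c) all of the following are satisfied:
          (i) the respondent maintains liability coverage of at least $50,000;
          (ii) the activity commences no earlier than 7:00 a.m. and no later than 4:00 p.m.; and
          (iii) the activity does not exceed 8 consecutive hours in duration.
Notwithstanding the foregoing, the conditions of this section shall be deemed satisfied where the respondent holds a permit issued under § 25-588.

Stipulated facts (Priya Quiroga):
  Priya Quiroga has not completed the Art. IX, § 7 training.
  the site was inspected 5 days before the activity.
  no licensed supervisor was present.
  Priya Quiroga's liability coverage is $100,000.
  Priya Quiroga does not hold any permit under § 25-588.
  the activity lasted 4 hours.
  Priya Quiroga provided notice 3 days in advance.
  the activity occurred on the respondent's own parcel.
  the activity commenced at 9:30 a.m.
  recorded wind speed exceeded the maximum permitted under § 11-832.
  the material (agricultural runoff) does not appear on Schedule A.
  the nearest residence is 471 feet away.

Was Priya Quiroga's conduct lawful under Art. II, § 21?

(i) supervisor present — not met.
(ii) no residence in 300 ft — holds.
(a): F AND T → false.
(i) site inspected — holds.
(ii) own property — met.
(iii) not (weather ok) — holds.
(b): T AND T AND T → true.
So (1) is satisfied (F OR T).
(a) Schedule A material — not met.
(b) ≥5 days' notice — not met.
(i) coverage ≥ $50,000 — satisfied.
(ii) start within hours — holds.
(iii) ≤ 8 hrs duration — holds.
So (c) is satisfied (T AND T AND T).
So (2) is satisfied (F OR F OR T).
So Overall is satisfied (T AND T).
Exception (holds permit) — not satisfied.
Result: main true OR exception false → true.

Yes — lawful.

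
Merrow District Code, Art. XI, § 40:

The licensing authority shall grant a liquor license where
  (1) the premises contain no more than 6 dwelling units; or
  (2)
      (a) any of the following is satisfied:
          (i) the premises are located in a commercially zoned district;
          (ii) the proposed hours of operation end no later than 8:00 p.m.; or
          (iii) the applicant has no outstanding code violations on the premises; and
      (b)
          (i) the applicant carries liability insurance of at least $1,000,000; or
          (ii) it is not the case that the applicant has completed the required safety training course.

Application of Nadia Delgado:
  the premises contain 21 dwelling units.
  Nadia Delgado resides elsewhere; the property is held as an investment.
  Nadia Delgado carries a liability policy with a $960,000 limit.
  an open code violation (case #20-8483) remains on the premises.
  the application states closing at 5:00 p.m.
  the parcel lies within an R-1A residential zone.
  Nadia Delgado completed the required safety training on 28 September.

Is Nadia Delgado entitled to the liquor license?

(1) ≤ 6 units — not met.
(i) commercially zoned — not met.
(ii) closes by 8 p.m. — holds.
(iii) no code violations — not satisfied.
(a) = F OR T OR F = true.
(i) insurance ≥ $1,000,000 — not satisfied.
(ii) not (safety training) — fails.
(b): F OR F → false.
(2): T AND F → false.
Overall = F OR F = false.

No — denied.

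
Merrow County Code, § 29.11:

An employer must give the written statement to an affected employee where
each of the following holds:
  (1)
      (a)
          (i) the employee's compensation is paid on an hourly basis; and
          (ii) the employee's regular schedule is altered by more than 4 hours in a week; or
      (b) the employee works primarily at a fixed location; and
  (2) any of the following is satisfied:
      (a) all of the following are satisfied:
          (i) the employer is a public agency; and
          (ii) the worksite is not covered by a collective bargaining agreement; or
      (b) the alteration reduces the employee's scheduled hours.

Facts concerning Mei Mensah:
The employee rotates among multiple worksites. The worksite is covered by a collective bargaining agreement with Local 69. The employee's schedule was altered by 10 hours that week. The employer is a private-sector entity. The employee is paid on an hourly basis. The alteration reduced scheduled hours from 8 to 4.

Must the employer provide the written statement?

(i) hourly-paid — met.
(ii) schedule shift > 4h — holds.
(a): T AND T → true.
(b) fixed location — not met.
(1) = T OR F = true.
(i) public agency — fails.
(ii) no CBA — not met.
So (a) is not satisfied (F AND F).
(b) hours reduced — holds.
(2): F OR T → true.
Overall = T AND T = true.

Yes — required.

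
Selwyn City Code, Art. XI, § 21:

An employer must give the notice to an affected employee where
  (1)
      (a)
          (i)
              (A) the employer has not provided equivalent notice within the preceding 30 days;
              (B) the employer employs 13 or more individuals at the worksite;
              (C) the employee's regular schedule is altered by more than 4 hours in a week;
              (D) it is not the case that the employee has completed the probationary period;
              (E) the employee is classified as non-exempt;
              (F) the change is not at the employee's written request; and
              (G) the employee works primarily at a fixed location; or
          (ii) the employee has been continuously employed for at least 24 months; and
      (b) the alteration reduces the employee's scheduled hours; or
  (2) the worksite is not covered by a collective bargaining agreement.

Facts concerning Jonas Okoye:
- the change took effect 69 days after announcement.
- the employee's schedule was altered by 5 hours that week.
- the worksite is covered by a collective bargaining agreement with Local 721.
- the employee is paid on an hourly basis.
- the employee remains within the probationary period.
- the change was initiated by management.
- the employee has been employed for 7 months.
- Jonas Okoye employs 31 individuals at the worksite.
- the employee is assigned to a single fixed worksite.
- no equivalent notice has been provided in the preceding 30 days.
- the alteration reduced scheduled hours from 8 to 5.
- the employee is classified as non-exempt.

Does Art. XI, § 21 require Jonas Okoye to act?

(A) no recent notice — met.
(B) ≥ 13 at site — holds.
(C) schedule shift > 4h — satisfied.
(D) not (past probation) — holds.
(E) non-exempt — met.
(F) not employee-requested — satisfied.
(G) fixed location — satisfied.
So (i) is satisfied (T AND T AND T AND T AND T AND T AND T).
(ii) tenure ≥ 24 mo. — not satisfied.
(a): T OR F → true.
(b) hours reduced — holds.
(1) = T AND T = true.
(2) no CBA — not met.
Overall: T OR F → true.

Yes — required.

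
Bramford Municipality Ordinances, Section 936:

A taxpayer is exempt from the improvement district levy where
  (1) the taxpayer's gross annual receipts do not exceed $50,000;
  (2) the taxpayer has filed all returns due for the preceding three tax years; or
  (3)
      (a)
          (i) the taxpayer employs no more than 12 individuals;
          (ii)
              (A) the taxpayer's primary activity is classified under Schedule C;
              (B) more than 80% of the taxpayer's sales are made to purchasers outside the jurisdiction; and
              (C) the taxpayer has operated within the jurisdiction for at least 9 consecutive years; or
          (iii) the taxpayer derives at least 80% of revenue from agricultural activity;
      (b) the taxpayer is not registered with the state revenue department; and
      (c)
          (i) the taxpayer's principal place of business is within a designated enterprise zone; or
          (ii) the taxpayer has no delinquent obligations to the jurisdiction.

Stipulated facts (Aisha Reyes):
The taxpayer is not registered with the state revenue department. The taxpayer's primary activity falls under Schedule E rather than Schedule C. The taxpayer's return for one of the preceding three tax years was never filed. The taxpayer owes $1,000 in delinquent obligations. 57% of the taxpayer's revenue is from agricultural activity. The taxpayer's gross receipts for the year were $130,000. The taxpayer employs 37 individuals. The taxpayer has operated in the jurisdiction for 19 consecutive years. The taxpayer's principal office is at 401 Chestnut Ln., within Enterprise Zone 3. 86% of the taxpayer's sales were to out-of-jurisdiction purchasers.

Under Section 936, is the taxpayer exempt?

(1) receipts ≤ $50,000 — not met.
(2) returns current — not met.
(i) ≤ 12 employees — fails.
(A) Schedule C activity — fails.
(B) >80% out-of-jur. sales — met.
(C) ≥ 9 yrs in jurisdiction — satisfied.
So (ii) is not satisfied (F AND T AND T).
(iii) ≥80% agricultural — fails.
So (a) is not satisfied (F OR F OR F).
(b) not (state-registered) — met.
(i) in enterprise zone — satisfied.
(ii) no delinquency — not met.
So (c) is satisfied (T OR F).
(3): F AND T AND T → false.
Overall: F OR F OR F → false.

No — not exempt.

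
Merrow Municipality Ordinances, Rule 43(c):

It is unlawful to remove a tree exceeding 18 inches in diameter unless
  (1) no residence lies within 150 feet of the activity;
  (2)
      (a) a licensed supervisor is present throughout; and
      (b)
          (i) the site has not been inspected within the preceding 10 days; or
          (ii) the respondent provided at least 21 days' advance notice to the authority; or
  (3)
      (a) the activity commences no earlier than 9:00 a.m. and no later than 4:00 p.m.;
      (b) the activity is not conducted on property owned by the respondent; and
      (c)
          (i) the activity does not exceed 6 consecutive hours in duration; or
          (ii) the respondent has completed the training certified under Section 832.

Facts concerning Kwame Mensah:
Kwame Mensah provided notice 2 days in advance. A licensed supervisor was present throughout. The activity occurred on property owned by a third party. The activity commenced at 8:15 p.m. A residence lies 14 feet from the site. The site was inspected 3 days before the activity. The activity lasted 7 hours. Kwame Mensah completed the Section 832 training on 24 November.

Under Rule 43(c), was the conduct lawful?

No — unlawful.

(1) no residence in 150 ft — not met.
(a) supervisor present — holds.
(i) not (site inspected) — not satisfied.
(ii) ≥21 days' notice — not met.
(b): F OR F → false.
(2) = T AND F = false.
(a) start within hours — not met.
(b) not (own property) — met.
(i) ≤ 6 hrs duration — not satisfied.
(ii) training certified — satisfied.
So (c) is satisfied (F OR T).
So (3) is not satisfied (F AND T AND T).
Overall: F OR F OR F → false.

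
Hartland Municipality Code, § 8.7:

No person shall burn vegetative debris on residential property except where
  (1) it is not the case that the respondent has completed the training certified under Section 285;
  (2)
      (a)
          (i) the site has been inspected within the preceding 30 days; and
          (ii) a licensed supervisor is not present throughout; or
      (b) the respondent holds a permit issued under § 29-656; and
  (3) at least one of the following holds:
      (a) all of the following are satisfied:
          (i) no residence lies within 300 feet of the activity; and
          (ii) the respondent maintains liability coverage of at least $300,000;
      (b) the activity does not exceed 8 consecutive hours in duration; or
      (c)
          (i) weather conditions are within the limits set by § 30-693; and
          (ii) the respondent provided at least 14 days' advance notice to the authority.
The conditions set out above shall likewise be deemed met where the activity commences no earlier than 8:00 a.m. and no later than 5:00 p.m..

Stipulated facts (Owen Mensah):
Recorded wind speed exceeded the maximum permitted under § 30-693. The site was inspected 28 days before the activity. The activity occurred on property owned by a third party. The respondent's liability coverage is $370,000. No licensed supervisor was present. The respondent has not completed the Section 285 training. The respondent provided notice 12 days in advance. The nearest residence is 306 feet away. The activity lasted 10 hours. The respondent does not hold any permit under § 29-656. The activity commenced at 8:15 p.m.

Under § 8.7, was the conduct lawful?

Yes — lawful.

(1) not (training certified) — met.
(i) site inspected — satisfied.
(ii) not (supervisor present) — satisfied.
So (a) is satisfied (T AND T).
(b) holds permit — not satisfied.
(2): T OR F → true.
(i) no residence in 300 ft — holds.
(ii) coverage ≥ $300,000 — holds.
(a) = T AND T = true.
(b) ≤ 8 hrs duration — not met.
(i) weather ok — fails.
(ii) ≥14 days' notice — not met.
(c): F AND F → false.
So (3) is satisfied (T OR F OR F).
Overall: T AND T AND T → true.
Exception (start within hours) — not satisfied.
Result: main true OR exception false → true.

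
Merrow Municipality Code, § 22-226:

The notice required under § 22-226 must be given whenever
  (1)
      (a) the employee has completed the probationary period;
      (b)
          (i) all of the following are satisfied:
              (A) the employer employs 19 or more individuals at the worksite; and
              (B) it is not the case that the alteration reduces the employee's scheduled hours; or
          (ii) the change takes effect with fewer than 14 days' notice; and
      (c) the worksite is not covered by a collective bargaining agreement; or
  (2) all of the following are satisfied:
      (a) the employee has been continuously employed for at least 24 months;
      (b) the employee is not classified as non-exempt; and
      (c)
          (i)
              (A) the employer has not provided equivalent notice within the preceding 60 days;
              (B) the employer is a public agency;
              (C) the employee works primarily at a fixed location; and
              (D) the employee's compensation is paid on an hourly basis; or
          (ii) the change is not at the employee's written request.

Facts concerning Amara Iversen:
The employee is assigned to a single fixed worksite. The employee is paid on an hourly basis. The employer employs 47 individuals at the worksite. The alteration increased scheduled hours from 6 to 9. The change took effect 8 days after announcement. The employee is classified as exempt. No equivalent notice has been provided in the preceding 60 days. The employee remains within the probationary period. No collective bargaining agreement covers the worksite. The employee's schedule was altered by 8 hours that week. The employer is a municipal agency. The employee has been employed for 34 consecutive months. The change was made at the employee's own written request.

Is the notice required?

Yes — required.

(a) past probation — not satisfied.
(A) ≥ 19 at site — met.
(B) not (hours reduced) — holds.
So (i) is satisfied (T AND T).
(ii) < 14 days' notice — holds.
So (b) is satisfied (T OR T).
(c) no CBA — holds.
(1) = F AND T AND T = false.
(a) tenure ≥ 24 mo. — satisfied.
(b) not (non-exempt) — holds.
(A) no recent notice — met.
(B) public agency — met.
(C) fixed location — holds.
(D) hourly-paid — satisfied.
So (i) is satisfied (T AND T AND T AND T).
(ii) not employee-requested — not met.
(c): T OR F → true.
(2): T AND T AND T → true.
So Overall is satisfied (F OR T).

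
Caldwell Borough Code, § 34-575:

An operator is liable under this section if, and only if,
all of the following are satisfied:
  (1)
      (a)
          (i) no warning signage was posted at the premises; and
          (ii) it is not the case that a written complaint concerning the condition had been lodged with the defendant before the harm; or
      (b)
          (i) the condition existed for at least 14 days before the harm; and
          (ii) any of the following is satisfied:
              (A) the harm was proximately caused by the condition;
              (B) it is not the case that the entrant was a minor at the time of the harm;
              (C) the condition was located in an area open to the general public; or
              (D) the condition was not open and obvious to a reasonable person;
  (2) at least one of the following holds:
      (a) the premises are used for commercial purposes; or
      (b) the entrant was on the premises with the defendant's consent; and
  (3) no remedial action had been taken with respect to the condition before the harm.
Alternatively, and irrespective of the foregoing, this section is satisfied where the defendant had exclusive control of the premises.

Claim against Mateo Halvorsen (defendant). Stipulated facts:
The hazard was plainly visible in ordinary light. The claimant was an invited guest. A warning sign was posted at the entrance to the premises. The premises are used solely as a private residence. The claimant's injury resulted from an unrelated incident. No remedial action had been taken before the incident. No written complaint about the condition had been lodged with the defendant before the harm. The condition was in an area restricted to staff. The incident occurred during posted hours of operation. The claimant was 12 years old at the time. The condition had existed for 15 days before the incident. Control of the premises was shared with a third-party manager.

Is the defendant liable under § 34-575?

No — not liable.

(i) no signage posted — not satisfied.
(ii) not (complaint lodged) — satisfied.
So (a) is not satisfied (F AND T).
(i) condition ≥14 days old — holds.
(A) proximate cause — fails.
(B) not (entrant a minor) — not met.
(C) public area — not met.
(D) not open/obvious — not satisfied.
(ii): F OR F OR F OR F → false.
(b) = T AND F = false.
(1) = F OR F = false.
(a) commercial use — fails.
(b) consent to enter — holds.
(2): F OR T → true.
(3) no remedial action — holds.
Overall: F AND T AND T → false.
Exception (exclusive control) — not satisfied.
Result: main false OR exception false → false.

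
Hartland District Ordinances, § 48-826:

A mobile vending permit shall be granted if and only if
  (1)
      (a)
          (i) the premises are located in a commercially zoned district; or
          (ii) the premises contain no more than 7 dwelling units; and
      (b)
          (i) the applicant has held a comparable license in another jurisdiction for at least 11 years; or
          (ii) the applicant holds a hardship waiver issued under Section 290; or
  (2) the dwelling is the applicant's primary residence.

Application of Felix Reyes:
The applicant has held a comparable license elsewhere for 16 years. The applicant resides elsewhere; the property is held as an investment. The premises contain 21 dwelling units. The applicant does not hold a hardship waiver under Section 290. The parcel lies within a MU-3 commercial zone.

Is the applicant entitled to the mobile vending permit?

Yes — granted.

(i) commercially zoned — holds.
(ii) ≤ 7 units — not satisfied.
So (a) is satisfied (T OR F).
(i) prior license ≥ 11 yr — satisfied.
(ii) hardship waiver — not satisfied.
(b): T OR F → true.
So (1) is satisfied (T AND T).
(2) primary residence — fails.
Overall = T OR F = true.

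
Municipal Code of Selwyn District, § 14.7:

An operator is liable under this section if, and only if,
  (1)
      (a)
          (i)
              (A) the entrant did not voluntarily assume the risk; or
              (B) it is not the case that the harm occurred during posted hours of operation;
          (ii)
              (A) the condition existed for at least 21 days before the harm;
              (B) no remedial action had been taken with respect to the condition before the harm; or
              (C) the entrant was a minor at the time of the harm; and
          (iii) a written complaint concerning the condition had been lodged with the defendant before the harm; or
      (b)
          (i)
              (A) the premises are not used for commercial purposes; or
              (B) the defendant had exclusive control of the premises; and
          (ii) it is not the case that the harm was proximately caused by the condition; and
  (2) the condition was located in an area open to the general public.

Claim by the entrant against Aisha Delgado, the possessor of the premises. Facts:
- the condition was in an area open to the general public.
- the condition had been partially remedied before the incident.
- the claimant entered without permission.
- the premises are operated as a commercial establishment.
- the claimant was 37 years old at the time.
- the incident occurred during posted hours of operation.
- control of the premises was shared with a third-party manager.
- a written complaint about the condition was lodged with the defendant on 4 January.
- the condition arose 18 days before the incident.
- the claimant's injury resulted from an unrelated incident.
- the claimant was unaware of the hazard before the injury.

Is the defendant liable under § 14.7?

No — not liable.

(A) no assumed risk — holds.
(B) not (during posted hours) — not satisfied.
(i) = T OR F = true.
(A) condition ≥21 days old — not met.
(B) no remedial action — not satisfied.
(C) entrant a minor — not met.
(ii): F OR F OR F → false.
(iii) complaint lodged — holds.
(a) = T AND F AND T = false.
(A) not (commercial use) — not satisfied.
(B) exclusive control — fails.
(i): F OR F → false.
(ii) not (proximate cause) — holds.
(b): F AND T → false.
So (1) is not satisfied (F OR F).
(2) public area — holds.
Overall: F AND T → false.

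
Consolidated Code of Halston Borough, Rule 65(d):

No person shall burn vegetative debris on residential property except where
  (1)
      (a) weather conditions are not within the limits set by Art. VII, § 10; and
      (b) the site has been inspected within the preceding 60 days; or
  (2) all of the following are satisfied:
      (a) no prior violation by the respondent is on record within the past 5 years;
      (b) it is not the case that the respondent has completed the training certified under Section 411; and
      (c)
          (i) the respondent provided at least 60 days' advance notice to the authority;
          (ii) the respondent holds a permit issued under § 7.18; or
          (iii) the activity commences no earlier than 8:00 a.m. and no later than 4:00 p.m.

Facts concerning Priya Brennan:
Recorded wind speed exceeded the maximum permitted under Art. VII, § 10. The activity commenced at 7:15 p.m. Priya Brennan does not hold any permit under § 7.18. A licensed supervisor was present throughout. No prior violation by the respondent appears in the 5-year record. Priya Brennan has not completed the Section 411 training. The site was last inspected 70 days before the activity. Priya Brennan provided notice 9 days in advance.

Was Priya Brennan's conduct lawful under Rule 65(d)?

No — unlawful.

(a) not (weather ok) — satisfied.
(b) site inspected — not satisfied.
(1): T AND F → false.
(a) no prior violation — met.
(b) not (training certified) — holds.
(i) ≥60 days' notice — fails.
(ii) holds permit — not met.
(iii) start within hours — not satisfied.
So (c) is not satisfied (F OR F OR F).
So (2) is not satisfied (T AND T AND F).
Overall: F OR F → false.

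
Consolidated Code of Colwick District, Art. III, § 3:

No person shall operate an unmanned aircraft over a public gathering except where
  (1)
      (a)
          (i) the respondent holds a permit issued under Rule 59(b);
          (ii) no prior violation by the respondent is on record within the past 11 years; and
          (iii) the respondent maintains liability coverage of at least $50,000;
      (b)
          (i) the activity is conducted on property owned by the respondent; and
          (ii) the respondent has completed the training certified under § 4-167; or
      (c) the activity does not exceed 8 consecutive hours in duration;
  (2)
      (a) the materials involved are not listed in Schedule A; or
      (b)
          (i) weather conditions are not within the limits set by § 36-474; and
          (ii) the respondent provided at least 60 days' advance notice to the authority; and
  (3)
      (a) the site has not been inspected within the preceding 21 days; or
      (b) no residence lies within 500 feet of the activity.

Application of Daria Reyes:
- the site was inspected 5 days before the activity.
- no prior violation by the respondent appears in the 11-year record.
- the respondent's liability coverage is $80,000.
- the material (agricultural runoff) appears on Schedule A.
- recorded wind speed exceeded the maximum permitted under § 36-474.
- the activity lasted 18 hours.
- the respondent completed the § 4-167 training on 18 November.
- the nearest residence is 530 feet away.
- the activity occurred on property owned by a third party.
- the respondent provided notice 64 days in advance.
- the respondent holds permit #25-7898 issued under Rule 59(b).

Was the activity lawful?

(i) holds permit — holds.
(ii) no prior violation — holds.
(iii) coverage ≥ $50,000 — holds.
(a): T AND T AND T → true.
(i) own property — fails.
(ii) training certified — met.
So (b) is not satisfied (F AND T).
(c) ≤ 8 hrs duration — not satisfied.
(1) = T OR F OR F = true.
(a) not (Schedule A material) — fails.
(i) not (weather ok) — satisfied.
(ii) ≥60 days' notice — met.
(b) = T AND T = true.
(2): F OR T → true.
(a) not (site inspected) — fails.
(b) no residence in 500 ft — satisfied.
(3) = F OR T = true.
Overall: T AND T AND T → true.

Yes — lawful.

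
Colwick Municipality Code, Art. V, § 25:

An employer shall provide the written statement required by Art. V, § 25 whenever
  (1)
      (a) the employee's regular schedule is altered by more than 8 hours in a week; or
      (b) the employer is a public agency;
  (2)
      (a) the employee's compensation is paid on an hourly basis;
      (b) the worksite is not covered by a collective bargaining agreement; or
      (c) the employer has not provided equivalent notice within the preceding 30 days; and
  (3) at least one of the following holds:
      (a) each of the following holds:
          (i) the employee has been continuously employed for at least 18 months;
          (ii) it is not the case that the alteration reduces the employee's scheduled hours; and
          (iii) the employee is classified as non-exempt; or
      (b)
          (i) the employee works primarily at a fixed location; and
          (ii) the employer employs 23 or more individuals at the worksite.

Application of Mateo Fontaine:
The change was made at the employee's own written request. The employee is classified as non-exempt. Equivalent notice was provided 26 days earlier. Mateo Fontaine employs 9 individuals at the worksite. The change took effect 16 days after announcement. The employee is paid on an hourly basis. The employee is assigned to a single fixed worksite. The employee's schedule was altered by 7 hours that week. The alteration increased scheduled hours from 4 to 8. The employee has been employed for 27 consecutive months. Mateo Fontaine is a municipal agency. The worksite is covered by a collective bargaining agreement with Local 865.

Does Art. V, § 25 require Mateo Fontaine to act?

Yes — required.

(a) schedule shift > 8h — not satisfied.
(b) public agency — satisfied.
So (1) is satisfied (F OR T).
(a) hourly-paid — satisfied.
(b) no CBA — fails.
(c) no recent notice — not met.
(2): T OR F OR F → true.
(i) tenure ≥ 18 mo. — satisfied.
(ii) not (hours reduced) — met.
(iii) non-exempt — holds.
So (a) is satisfied (T AND T AND T).
(i) fixed location — satisfied.
(ii) ≥ 23 at site — not satisfied.
So (b) is not satisfied (T AND F).
(3): T OR F → true.
Overall: T AND T AND T → true.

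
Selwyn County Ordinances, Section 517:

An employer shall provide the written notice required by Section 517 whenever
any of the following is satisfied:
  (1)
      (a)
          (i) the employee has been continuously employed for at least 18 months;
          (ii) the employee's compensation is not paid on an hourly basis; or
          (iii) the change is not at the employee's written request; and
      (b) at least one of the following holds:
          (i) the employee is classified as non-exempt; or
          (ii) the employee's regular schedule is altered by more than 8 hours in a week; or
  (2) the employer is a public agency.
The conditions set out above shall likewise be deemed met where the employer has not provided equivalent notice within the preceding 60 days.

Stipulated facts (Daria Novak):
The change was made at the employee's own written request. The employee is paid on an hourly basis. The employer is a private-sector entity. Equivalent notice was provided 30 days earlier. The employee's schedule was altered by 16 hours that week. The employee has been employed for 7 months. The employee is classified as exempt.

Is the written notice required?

(i) tenure ≥ 18 mo. — not satisfied.
(ii) not (hourly-paid) — not met.
(iii) not employee-requested — not met.
(a) = F OR F OR F = false.
(i) non-exempt — not satisfied.
(ii) schedule shift > 8h — holds.
So (b) is satisfied (F OR T).
(1): F AND T → false.
(2) public agency — not satisfied.
Overall: F OR F → false.
Exception (no recent notice) — not satisfied.
Result: main false OR exception false → false.

No — not required.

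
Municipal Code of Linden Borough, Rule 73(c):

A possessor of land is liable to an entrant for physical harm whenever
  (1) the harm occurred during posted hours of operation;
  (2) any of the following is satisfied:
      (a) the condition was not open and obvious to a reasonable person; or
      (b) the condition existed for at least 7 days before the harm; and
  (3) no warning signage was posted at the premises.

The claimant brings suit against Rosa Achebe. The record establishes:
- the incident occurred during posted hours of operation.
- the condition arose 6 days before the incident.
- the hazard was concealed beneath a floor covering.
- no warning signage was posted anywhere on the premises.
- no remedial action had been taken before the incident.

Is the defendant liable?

(1) during posted hours — satisfied.
(a) not open/obvious — met.
(b) condition ≥7 days old — not met.
(2) = T OR F = true.
(3) no signage posted — satisfied.
So Overall is satisfied (T AND T AND T).

Yes — liable.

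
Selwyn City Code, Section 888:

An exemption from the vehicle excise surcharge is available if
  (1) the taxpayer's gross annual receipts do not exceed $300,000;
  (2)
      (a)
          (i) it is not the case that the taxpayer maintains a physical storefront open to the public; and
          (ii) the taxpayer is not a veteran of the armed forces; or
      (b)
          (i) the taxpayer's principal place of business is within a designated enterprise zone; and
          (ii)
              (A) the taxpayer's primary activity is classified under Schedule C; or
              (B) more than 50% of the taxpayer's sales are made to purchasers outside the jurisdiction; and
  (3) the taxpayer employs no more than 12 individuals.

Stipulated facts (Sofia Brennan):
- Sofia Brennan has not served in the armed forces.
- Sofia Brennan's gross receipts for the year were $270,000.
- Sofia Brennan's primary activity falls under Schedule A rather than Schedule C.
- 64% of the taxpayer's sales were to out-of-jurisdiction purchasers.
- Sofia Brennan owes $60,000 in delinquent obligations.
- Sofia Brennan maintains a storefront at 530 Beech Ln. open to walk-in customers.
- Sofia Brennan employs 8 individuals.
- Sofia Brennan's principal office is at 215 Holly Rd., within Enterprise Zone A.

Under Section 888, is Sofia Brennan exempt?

Yes — exempt.

(1) receipts ≤ $300,000 — satisfied.
(i) not (has storefront) — not satisfied.
(ii) not (veteran) — met.
(a): F AND T → false.
(i) in enterprise zone — satisfied.
(A) Schedule C activity — fails.
(B) >50% out-of-jur. sales — satisfied.
(ii): F OR T → true.
(b) = T AND T = true.
So (2) is satisfied (F OR T).
(3) ≤ 12 employees — holds.
Overall: T AND T AND T → true.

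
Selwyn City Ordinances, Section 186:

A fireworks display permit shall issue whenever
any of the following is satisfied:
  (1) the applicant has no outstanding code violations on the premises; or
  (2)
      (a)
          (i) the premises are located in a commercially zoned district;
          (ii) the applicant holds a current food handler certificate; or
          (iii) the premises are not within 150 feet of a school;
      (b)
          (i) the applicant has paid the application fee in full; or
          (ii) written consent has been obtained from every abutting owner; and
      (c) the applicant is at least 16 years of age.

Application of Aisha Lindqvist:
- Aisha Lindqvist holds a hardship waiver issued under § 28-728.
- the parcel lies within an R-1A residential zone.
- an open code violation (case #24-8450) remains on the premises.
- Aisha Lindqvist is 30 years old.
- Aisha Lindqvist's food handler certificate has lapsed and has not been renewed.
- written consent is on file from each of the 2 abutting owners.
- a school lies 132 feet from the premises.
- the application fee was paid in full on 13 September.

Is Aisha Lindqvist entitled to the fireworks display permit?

(1) no code violations — not satisfied.
(i) commercially zoned — fails.
(ii) food handler cert. — not satisfied.
(iii) ≥150 ft from school — not met.
So (a) is not satisfied (F OR F OR F).
(i) fee paid — satisfied.
(ii) all abutters consent — met.
(b): T OR T → true.
(c) age ≥ 16 — satisfied.
So (2) is not satisfied (F AND T AND T).
So Overall is not satisfied (F OR F).

No — denied.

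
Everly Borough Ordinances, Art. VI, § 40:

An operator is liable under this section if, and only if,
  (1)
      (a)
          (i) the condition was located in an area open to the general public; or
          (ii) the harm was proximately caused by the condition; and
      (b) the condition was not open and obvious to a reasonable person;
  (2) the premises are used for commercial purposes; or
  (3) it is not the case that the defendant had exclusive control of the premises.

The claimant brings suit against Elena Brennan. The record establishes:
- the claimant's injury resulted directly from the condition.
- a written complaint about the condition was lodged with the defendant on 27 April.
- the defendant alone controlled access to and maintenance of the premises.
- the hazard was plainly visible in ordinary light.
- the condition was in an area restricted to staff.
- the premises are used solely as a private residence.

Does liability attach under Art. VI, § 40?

No — not liable.

(i) public area — fails.
(ii) proximate cause — satisfied.
So (a) is satisfied (F OR T).
(b) not open/obvious — not satisfied.
(1): T AND F → false.
(2) commercial use — fails.
(3) not (exclusive control) — not met.
Overall: F OR F OR F → false.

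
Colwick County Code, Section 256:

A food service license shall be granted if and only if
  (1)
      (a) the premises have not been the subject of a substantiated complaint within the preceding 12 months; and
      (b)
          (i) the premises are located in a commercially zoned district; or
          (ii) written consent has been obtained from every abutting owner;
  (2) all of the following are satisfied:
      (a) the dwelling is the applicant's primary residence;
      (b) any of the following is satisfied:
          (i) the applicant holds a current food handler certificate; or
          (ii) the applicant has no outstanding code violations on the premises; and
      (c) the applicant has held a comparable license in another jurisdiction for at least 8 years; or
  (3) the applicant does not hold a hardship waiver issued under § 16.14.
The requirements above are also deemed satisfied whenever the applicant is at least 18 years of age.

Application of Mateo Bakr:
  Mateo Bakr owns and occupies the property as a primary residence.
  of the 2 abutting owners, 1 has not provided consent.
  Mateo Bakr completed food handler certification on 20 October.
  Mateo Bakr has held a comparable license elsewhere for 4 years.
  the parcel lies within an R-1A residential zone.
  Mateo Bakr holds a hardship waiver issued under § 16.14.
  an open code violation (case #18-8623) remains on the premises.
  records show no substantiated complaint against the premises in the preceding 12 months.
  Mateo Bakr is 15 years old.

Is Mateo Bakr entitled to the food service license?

No — denied.

(a) no complaint in 12 mo. — met.
(i) commercially zoned — not met.
(ii) all abutters consent — fails.
(b) = F OR F = false.
(1): T AND F → false.
(a) primary residence — satisfied.
(i) food handler cert. — met.
(ii) no code violations — not met.
(b) = T OR F = true.
(c) prior license ≥ 8 yr — not satisfied.
(2) = T AND T AND F = false.
(3) not (hardship waiver) — fails.
Overall = F OR F OR F = false.
Exception (age ≥ 18) — not satisfied.
Result: main false OR exception false → false.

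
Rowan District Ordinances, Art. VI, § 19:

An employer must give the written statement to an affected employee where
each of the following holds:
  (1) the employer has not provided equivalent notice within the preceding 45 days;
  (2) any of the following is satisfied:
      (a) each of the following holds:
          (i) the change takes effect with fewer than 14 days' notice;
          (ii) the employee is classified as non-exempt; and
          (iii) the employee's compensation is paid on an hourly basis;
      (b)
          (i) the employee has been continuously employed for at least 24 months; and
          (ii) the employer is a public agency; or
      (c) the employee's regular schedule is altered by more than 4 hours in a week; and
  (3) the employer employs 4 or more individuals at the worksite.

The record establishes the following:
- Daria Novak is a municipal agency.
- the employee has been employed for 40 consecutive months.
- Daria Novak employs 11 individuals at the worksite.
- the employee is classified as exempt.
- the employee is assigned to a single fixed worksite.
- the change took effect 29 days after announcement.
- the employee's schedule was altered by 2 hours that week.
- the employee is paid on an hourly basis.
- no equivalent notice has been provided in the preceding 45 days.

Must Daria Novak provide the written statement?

(1) no recent notice — met.
(i) < 14 days' notice — fails.
(ii) non-exempt — not satisfied.
(iii) hourly-paid — met.
(a): F AND F AND T → false.
(i) tenure ≥ 24 mo. — holds.
(ii) public agency — holds.
(b): T AND T → true.
(c) schedule shift > 4h — not met.
(2) = F OR T OR F = true.
(3) ≥ 4 at site — holds.
Overall = T AND T AND T = true.

Yes — required.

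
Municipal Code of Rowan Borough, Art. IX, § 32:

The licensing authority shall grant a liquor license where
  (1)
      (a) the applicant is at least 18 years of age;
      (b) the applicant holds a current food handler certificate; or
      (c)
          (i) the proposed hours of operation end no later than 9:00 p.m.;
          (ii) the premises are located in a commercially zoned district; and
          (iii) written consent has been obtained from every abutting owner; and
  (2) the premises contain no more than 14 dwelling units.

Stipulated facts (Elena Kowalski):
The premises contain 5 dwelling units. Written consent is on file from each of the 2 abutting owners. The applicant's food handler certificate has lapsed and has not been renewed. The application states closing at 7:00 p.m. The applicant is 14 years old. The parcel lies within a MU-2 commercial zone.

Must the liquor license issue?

Yes — granted.

(a) age ≥ 18 — fails.
(b) food handler cert. — fails.
(i) closes by 9 p.m. — satisfied.
(ii) commercially zoned — met.
(iii) all abutters consent — satisfied.
(c): T AND T AND T → true.
(1): F OR F OR T → true.
(2) ≤ 14 units — holds.
Overall: T AND T → true.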